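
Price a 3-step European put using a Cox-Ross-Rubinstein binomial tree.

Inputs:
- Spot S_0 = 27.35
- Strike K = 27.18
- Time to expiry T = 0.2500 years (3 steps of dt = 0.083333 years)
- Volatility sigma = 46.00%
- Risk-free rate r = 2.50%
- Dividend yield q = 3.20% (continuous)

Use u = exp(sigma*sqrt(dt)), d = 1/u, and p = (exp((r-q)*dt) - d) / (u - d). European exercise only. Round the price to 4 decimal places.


dt = T/N = 0.083333
u = exp(sigma*sqrt(dt)) = 1.142011; d = 1/u = 0.875648
p = (exp((r-q)*dt) - d) / (u - d) = 0.464662
Discount per step: exp(-r*dt) = 0.997919
Stock lattice S(k, i) with i counting down-moves:
  k=0: S(0,0) = 27.3500
  k=1: S(1,0) = 31.2340; S(1,1) = 23.9490
  k=2: S(2,0) = 35.6696; S(2,1) = 27.3500; S(2,2) = 20.9709
  k=3: S(3,0) = 40.7350; S(3,1) = 31.2340; S(3,2) = 23.9490; S(3,3) = 18.3631
Terminal payoffs V(N, i) = max(K - S_T, 0):
  V(3,0) = 0.000000; V(3,1) = 0.000000; V(3,2) = 3.231014; V(3,3) = 8.816870
Backward induction: V(k, i) = exp(-r*dt) * [p * V(k+1, i) + (1-p) * V(k+1, i+1)].
  V(2,0) = exp(-r*dt) * [p*0.000000 + (1-p)*0.000000] = 0.000000
  V(2,1) = exp(-r*dt) * [p*0.000000 + (1-p)*3.231014] = 1.726086
  V(2,2) = exp(-r*dt) * [p*3.231014 + (1-p)*8.816870] = 6.208389
  V(1,0) = exp(-r*dt) * [p*0.000000 + (1-p)*1.726086] = 0.922117
  V(1,1) = exp(-r*dt) * [p*1.726086 + (1-p)*6.208389] = 4.117049
  V(0,0) = exp(-r*dt) * [p*0.922117 + (1-p)*4.117049] = 2.627008

Answer: Price = V(0,0) = 2.6270


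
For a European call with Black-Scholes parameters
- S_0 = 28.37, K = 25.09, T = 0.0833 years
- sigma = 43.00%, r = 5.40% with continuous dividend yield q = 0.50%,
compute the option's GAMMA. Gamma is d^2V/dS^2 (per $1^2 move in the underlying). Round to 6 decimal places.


Answer: Gamma = 0.062875

Derivation:
d1 = 1.0849293212; d2 = 0.9608238418
phi(d1) = 0.2214686246; exp(-qT) = 0.9995835867; exp(-rT) = 0.9955119017
Gamma = exp(-qT) * phi(d1) / (S * sigma * sqrt(T)) = 0.9995835867 * 0.2214686246 / (28.3700 * 0.4300 * 0.2886173938) = 0.062875


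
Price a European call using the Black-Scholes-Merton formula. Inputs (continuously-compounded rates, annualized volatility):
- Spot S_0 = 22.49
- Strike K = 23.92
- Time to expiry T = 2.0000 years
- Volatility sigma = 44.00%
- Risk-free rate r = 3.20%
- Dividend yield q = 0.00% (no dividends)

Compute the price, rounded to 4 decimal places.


d1 = (ln(S/K) + (r - q + 0.5*sigma^2) * T) / (sigma * sqrt(T)) = 0.31491296
d2 = d1 - sigma * sqrt(T) = -0.30734101
exp(-rT) = 0.93800500; exp(-qT) = 1.00000000
C = S_0 * exp(-qT) * N(d1) - K * exp(-rT) * N(d2)
N(d1) = 0.62358613; N(d2) = 0.37929191
C = 22.4900 * 1.00000000 * 0.62358613 - 23.9200 * 0.93800500 * 0.37929191 = 5.5142

Answer: Price = 5.5142


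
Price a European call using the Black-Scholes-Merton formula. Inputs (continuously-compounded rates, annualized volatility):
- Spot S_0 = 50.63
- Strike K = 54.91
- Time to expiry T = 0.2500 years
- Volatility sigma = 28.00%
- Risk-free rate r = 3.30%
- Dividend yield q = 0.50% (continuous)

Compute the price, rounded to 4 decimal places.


d1 = (ln(S/K) + (r - q + 0.5*sigma^2) * T) / (sigma * sqrt(T)) = -0.45965140
d2 = d1 - sigma * sqrt(T) = -0.59965140
exp(-rT) = 0.99178394; exp(-qT) = 0.99875078
C = S_0 * exp(-qT) * N(d1) - K * exp(-rT) * N(d2)
N(d1) = 0.32288323; N(d2) = 0.27436929
C = 50.6300 * 0.99875078 * 0.32288323 - 54.9100 * 0.99178394 * 0.27436929 = 1.3853

Answer: Price = 1.3853


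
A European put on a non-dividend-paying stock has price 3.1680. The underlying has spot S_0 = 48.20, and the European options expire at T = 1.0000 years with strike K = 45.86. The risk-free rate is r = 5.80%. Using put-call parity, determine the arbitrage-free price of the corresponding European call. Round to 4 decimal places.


Put-call parity: C - P = S_0 * exp(-qT) - K * exp(-rT).
S_0 * exp(-qT) = 48.2000 * 1.00000000 = 48.20000000
K * exp(-rT) = 45.8600 * 0.94364995 = 43.27578659
C = P + S*exp(-qT) - K*exp(-rT)
C = 3.1680 + 48.20000000 - 43.27578659 = 8.0922

Answer: Call price = 8.0922


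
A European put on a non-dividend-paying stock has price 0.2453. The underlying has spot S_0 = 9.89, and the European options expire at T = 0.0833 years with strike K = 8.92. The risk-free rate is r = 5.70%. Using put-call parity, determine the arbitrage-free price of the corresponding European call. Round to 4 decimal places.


Answer: Call price = 1.2576

Derivation:
Put-call parity: C - P = S_0 * exp(-qT) - K * exp(-rT).
S_0 * exp(-qT) = 9.8900 * 1.00000000 = 9.89000000
K * exp(-rT) = 8.9200 * 0.99526315 = 8.87774734
C = P + S*exp(-qT) - K*exp(-rT)
C = 0.2453 + 9.89000000 - 8.87774734 = 1.2576


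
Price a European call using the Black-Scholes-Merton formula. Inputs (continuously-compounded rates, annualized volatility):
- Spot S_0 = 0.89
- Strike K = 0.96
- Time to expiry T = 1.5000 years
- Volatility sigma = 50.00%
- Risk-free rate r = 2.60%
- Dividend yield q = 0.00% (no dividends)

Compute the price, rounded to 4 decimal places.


Answer: Price = 0.2018

Derivation:
d1 = (ln(S/K) + (r - q + 0.5*sigma^2) * T) / (sigma * sqrt(T)) = 0.24623606
d2 = d1 - sigma * sqrt(T) = -0.36613637
exp(-rT) = 0.96175071; exp(-qT) = 1.00000000
C = S_0 * exp(-qT) * N(d1) - K * exp(-rT) * N(d2)
N(d1) = 0.59725025; N(d2) = 0.35713166
C = 0.8900 * 1.00000000 * 0.59725025 - 0.9600 * 0.96175071 * 0.35713166 = 0.2018


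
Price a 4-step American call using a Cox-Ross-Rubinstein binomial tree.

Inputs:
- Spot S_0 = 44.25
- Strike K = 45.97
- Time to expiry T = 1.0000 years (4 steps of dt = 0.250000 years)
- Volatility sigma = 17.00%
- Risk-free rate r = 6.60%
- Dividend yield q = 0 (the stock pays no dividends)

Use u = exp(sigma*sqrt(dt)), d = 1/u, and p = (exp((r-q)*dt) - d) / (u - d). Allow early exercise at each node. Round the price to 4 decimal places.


dt = T/N = 0.250000
u = exp(sigma*sqrt(dt)) = 1.088717; d = 1/u = 0.918512
p = (exp((r-q)*dt) - d) / (u - d) = 0.576509
Discount per step: exp(-r*dt) = 0.983635
Stock lattice S(k, i) with i counting down-moves:
  k=0: S(0,0) = 44.2500
  k=1: S(1,0) = 48.1757; S(1,1) = 40.6442
  k=2: S(2,0) = 52.4497; S(2,1) = 44.2500; S(2,2) = 37.3322
  k=3: S(3,0) = 57.1029; S(3,1) = 48.1757; S(3,2) = 40.6442; S(3,3) = 34.2901
  k=4: S(4,0) = 62.1689; S(4,1) = 52.4497; S(4,2) = 44.2500; S(4,3) = 37.3322; S(4,4) = 31.4958
Terminal payoffs V(N, i) = max(S_T - K, 0):
  V(4,0) = 16.198931; V(4,1) = 6.479740; V(4,2) = 0.000000; V(4,3) = 0.000000; V(4,4) = 0.000000
Backward induction: V(k, i) = exp(-r*dt) * [p * V(k+1, i) + (1-p) * V(k+1, i+1)]; then take max(V_cont, immediate exercise) for American.
  V(3,0) = exp(-r*dt) * [p*16.198931 + (1-p)*6.479740] = 11.885208; exercise = 11.132927; V(3,0) = max -> 11.885208
  V(3,1) = exp(-r*dt) * [p*6.479740 + (1-p)*0.000000] = 3.674496; exercise = 2.205730; V(3,1) = max -> 3.674496
  V(3,2) = exp(-r*dt) * [p*0.000000 + (1-p)*0.000000] = 0.000000; exercise = 0.000000; V(3,2) = max -> 0.000000
  V(3,3) = exp(-r*dt) * [p*0.000000 + (1-p)*0.000000] = 0.000000; exercise = 0.000000; V(3,3) = max -> 0.000000
  V(2,0) = exp(-r*dt) * [p*11.885208 + (1-p)*3.674496] = 8.270451; exercise = 6.479740; V(2,0) = max -> 8.270451
  V(2,1) = exp(-r*dt) * [p*3.674496 + (1-p)*0.000000] = 2.083714; exercise = 0.000000; V(2,1) = max -> 2.083714
  V(2,2) = exp(-r*dt) * [p*0.000000 + (1-p)*0.000000] = 0.000000; exercise = 0.000000; V(2,2) = max -> 0.000000
  V(1,0) = exp(-r*dt) * [p*8.270451 + (1-p)*2.083714] = 5.557957; exercise = 2.205730; V(1,0) = max -> 5.557957
  V(1,1) = exp(-r*dt) * [p*2.083714 + (1-p)*0.000000] = 1.181621; exercise = 0.000000; V(1,1) = max -> 1.181621
  V(0,0) = exp(-r*dt) * [p*5.557957 + (1-p)*1.181621] = 3.643993; exercise = 0.000000; V(0,0) = max -> 3.643993

Answer: Price = V(0,0) = 3.6440


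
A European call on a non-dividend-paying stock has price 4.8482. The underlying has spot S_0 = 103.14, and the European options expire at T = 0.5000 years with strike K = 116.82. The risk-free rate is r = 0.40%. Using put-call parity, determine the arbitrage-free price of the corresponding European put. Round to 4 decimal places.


Put-call parity: C - P = S_0 * exp(-qT) - K * exp(-rT).
S_0 * exp(-qT) = 103.1400 * 1.00000000 = 103.14000000
K * exp(-rT) = 116.8200 * 0.99800200 = 116.58659348
P = C - S*exp(-qT) + K*exp(-rT)
P = 4.8482 - 103.14000000 + 116.58659348 = 18.2948

Answer: Put price = 18.2948


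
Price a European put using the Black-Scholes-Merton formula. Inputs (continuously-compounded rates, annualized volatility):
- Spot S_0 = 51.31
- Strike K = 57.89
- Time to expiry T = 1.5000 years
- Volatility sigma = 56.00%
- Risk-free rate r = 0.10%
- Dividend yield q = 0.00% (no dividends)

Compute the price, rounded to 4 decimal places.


d1 = (ln(S/K) + (r - q + 0.5*sigma^2) * T) / (sigma * sqrt(T)) = 0.16919122
d2 = d1 - sigma * sqrt(T) = -0.51666590
exp(-rT) = 0.99850112; exp(-qT) = 1.00000000
P = K * exp(-rT) * N(-d2) - S_0 * exp(-qT) * N(-d1)
N(-d1) = 0.43282312; N(-d2) = 0.69730530
P = 57.8900 * 0.99850112 * 0.69730530 - 51.3100 * 1.00000000 * 0.43282312 = 18.0983

Answer: Price = 18.0983


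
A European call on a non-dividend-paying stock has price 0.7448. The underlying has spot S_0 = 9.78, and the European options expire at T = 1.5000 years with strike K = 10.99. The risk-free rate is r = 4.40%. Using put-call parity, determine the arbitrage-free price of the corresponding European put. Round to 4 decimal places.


Answer: Put price = 1.2529

Derivation:
Put-call parity: C - P = S_0 * exp(-qT) - K * exp(-rT).
S_0 * exp(-qT) = 9.7800 * 1.00000000 = 9.78000000
K * exp(-rT) = 10.9900 * 0.93613086 = 10.28807820
P = C - S*exp(-qT) + K*exp(-rT)
P = 0.7448 - 9.78000000 + 10.28807820 = 1.2529


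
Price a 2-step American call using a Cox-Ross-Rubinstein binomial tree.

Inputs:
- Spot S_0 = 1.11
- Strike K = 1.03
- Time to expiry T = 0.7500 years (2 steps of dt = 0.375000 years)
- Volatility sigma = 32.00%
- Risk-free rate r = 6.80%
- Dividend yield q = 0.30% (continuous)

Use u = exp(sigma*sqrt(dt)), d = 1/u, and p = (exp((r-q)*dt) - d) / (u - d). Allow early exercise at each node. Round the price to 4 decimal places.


dt = T/N = 0.375000
u = exp(sigma*sqrt(dt)) = 1.216477; d = 1/u = 0.822046
p = (exp((r-q)*dt) - d) / (u - d) = 0.513723
Discount per step: exp(-r*dt) = 0.974822
Stock lattice S(k, i) with i counting down-moves:
  k=0: S(0,0) = 1.1100
  k=1: S(1,0) = 1.3503; S(1,1) = 0.9125
  k=2: S(2,0) = 1.6426; S(2,1) = 1.1100; S(2,2) = 0.7501
Terminal payoffs V(N, i) = max(S_T - K, 0):
  V(2,0) = 0.612597; V(2,1) = 0.080000; V(2,2) = 0.000000
Backward induction: V(k, i) = exp(-r*dt) * [p * V(k+1, i) + (1-p) * V(k+1, i+1)]; then take max(V_cont, immediate exercise) for American.
  V(1,0) = exp(-r*dt) * [p*0.612597 + (1-p)*0.080000] = 0.344704; exercise = 0.320290; V(1,0) = max -> 0.344704
  V(1,1) = exp(-r*dt) * [p*0.080000 + (1-p)*0.000000] = 0.040063; exercise = 0.000000; V(1,1) = max -> 0.040063
  V(0,0) = exp(-r*dt) * [p*0.344704 + (1-p)*0.040063] = 0.191616; exercise = 0.080000; V(0,0) = max -> 0.191616

Answer: Price = V(0,0) = 0.1916


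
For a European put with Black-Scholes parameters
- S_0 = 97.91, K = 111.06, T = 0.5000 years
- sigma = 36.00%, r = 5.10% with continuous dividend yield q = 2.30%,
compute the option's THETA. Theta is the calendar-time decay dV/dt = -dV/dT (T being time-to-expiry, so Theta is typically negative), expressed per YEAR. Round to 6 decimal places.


Answer: Theta = -6.800122

Derivation:
d1 = -0.3127843888; d2 = -0.5673428300
phi(d1) = 0.3798968273; exp(-qT) = 0.9885658722; exp(-rT) = 0.9748223790
Theta = -S*exp(-qT)*phi(d1)*sigma/(2*sqrt(T)) + r*K*exp(-rT)*N(-d2) - q*S*exp(-qT)*N(-d1)
N(-d1) = 0.6227777617; N(-d2) = 0.7147593583; sqrt(T) = 0.7071067812
Term 1 = -97.9100 * 0.9885658722 * 0.3798968273 * 0.3600 / (2 * 0.7071067812) = -9.3602151960
Term 2 = 0.0510 * 111.0600 * 0.9748223790 * 0.7147593583 = 3.9465098058
Term 3 = -0.0230 * 97.9100 * 0.9885658722 * 0.6227777617 = -1.3864161104
Theta = -9.3602151960 + (3.9465098058) + (-1.3864161104) = -6.800122


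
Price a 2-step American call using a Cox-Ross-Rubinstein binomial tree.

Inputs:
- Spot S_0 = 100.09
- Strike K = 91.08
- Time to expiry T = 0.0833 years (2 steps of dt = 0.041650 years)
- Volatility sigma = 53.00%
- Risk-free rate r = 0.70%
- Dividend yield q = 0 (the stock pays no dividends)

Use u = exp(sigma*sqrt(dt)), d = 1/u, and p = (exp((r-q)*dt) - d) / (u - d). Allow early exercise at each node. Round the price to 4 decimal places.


dt = T/N = 0.041650
u = exp(sigma*sqrt(dt)) = 1.114231; d = 1/u = 0.897480
p = (exp((r-q)*dt) - d) / (u - d) = 0.474331
Discount per step: exp(-r*dt) = 0.999708
Stock lattice S(k, i) with i counting down-moves:
  k=0: S(0,0) = 100.0900
  k=1: S(1,0) = 111.5233; S(1,1) = 89.8288
  k=2: S(2,0) = 124.2627; S(2,1) = 100.0900; S(2,2) = 80.6196
Terminal payoffs V(N, i) = max(S_T - K, 0):
  V(2,0) = 33.182728; V(2,1) = 9.010000; V(2,2) = 0.000000
Backward induction: V(k, i) = exp(-r*dt) * [p * V(k+1, i) + (1-p) * V(k+1, i+1)]; then take max(V_cont, immediate exercise) for American.
  V(1,0) = exp(-r*dt) * [p*33.182728 + (1-p)*9.010000] = 20.469895; exercise = 20.443345; V(1,0) = max -> 20.469895
  V(1,1) = exp(-r*dt) * [p*9.010000 + (1-p)*0.000000] = 4.272473; exercise = 0.000000; V(1,1) = max -> 4.272473
  V(0,0) = exp(-r*dt) * [p*20.469895 + (1-p)*4.272473] = 11.951921; exercise = 9.010000; V(0,0) = max -> 11.951921

Answer: Price = V(0,0) = 11.9519


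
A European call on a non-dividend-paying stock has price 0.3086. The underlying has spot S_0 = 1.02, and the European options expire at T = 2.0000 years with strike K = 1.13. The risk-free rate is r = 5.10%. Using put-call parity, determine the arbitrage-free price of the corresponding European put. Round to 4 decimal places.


Answer: Put price = 0.3090

Derivation:
Put-call parity: C - P = S_0 * exp(-qT) - K * exp(-rT).
S_0 * exp(-qT) = 1.0200 * 1.00000000 = 1.02000000
K * exp(-rT) = 1.1300 * 0.90302955 = 1.02042339
P = C - S*exp(-qT) + K*exp(-rT)
P = 0.3086 - 1.02000000 + 1.02042339 = 0.3090


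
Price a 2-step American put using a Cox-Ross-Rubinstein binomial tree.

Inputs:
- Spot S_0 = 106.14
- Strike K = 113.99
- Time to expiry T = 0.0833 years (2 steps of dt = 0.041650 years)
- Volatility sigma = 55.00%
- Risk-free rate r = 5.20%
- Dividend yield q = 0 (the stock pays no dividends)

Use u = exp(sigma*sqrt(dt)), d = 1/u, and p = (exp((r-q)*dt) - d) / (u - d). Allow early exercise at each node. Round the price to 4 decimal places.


Answer: Price = V(0,0) = 11.8414

Derivation:
dt = T/N = 0.041650
u = exp(sigma*sqrt(dt)) = 1.118788; d = 1/u = 0.893825
p = (exp((r-q)*dt) - d) / (u - d) = 0.481606
Discount per step: exp(-r*dt) = 0.997837
Stock lattice S(k, i) with i counting down-moves:
  k=0: S(0,0) = 106.1400
  k=1: S(1,0) = 118.7481; S(1,1) = 94.8705
  k=2: S(2,0) = 132.8540; S(2,1) = 106.1400; S(2,2) = 84.7976
Terminal payoffs V(N, i) = max(K - S_T, 0):
  V(2,0) = 0.000000; V(2,1) = 7.850000; V(2,2) = 29.192392
Backward induction: V(k, i) = exp(-r*dt) * [p * V(k+1, i) + (1-p) * V(k+1, i+1)]; then take max(V_cont, immediate exercise) for American.
  V(1,0) = exp(-r*dt) * [p*0.000000 + (1-p)*7.850000] = 4.060591; exercise = 0.000000; V(1,0) = max -> 4.060591
  V(1,1) = exp(-r*dt) * [p*7.850000 + (1-p)*29.192392] = 18.872854; exercise = 19.119467; V(1,1) = max -> 19.119467
  V(0,0) = exp(-r*dt) * [p*4.060591 + (1-p)*19.119467] = 11.841352; exercise = 7.850000; V(0,0) = max -> 11.841352


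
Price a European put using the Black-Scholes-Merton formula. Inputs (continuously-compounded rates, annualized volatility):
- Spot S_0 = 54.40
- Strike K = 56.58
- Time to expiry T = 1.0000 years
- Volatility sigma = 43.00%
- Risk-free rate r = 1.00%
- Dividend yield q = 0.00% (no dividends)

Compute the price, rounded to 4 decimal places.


d1 = (ln(S/K) + (r - q + 0.5*sigma^2) * T) / (sigma * sqrt(T)) = 0.14688044
d2 = d1 - sigma * sqrt(T) = -0.28311956
exp(-rT) = 0.99004983; exp(-qT) = 1.00000000
P = K * exp(-rT) * N(-d2) - S_0 * exp(-qT) * N(-d1)
N(-d1) = 0.44161320; N(-d2) = 0.61145741
P = 56.5800 * 0.99004983 * 0.61145741 - 54.4000 * 1.00000000 * 0.44161320 = 10.2283

Answer: Price = 10.2283


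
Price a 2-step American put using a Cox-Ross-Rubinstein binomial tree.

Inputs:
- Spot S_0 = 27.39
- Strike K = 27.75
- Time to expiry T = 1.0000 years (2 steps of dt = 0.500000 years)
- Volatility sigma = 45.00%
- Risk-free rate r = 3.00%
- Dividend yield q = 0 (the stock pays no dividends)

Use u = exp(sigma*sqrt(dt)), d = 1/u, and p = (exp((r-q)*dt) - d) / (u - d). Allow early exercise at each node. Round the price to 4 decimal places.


dt = T/N = 0.500000
u = exp(sigma*sqrt(dt)) = 1.374648; d = 1/u = 0.727459
p = (exp((r-q)*dt) - d) / (u - d) = 0.444467
Discount per step: exp(-r*dt) = 0.985112
Stock lattice S(k, i) with i counting down-moves:
  k=0: S(0,0) = 27.3900
  k=1: S(1,0) = 37.6516; S(1,1) = 19.9251
  k=2: S(2,0) = 51.7577; S(2,1) = 27.3900; S(2,2) = 14.4947
Terminal payoffs V(N, i) = max(K - S_T, 0):
  V(2,0) = 0.000000; V(2,1) = 0.360000; V(2,2) = 13.255317
Backward induction: V(k, i) = exp(-r*dt) * [p * V(k+1, i) + (1-p) * V(k+1, i+1)]; then take max(V_cont, immediate exercise) for American.
  V(1,0) = exp(-r*dt) * [p*0.000000 + (1-p)*0.360000] = 0.197014; exercise = 0.000000; V(1,0) = max -> 0.197014
  V(1,1) = exp(-r*dt) * [p*0.360000 + (1-p)*13.255317] = 7.411763; exercise = 7.824906; V(1,1) = max -> 7.824906
  V(0,0) = exp(-r*dt) * [p*0.197014 + (1-p)*7.824906] = 4.368540; exercise = 0.360000; V(0,0) = max -> 4.368540

Answer: Price = V(0,0) = 4.3685


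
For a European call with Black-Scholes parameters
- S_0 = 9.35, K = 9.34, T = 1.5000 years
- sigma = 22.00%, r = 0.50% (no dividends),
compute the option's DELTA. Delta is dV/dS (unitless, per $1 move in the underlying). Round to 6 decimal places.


d1 = 0.1665285270; d2 = -0.1029153447
phi(d1) = 0.3934487707; exp(-qT) = 1.0000000000; exp(-rT) = 0.9925280548
N(d1) = 0.5661294823
Delta = exp(-qT) * N(d1) = 1.0000000000 * 0.5661294823 = 0.566129

Answer: Delta = 0.566129


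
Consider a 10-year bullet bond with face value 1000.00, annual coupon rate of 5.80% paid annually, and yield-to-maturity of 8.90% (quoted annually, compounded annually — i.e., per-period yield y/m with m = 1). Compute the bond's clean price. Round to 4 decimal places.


Coupon per period c = face * coupon_rate / m = 58.000000
Periods per year m = 1; per-period yield y/m = 0.089000
Number of cashflows N = 10
Cashflows (t years, CF_t, discount factor 1/(1+y/m)^(m*t), PV):
  t = 1.0000: CF_t = 58.000000, DF = 0.918274, PV = 53.259871
  t = 2.0000: CF_t = 58.000000, DF = 0.843226, PV = 48.907136
  t = 3.0000: CF_t = 58.000000, DF = 0.774313, PV = 44.910134
  t = 4.0000: CF_t = 58.000000, DF = 0.711031, PV = 41.239793
  t = 5.0000: CF_t = 58.000000, DF = 0.652921, PV = 37.869415
  t = 6.0000: CF_t = 58.000000, DF = 0.599560, PV = 34.774486
  t = 7.0000: CF_t = 58.000000, DF = 0.550560, PV = 31.932494
  t = 8.0000: CF_t = 58.000000, DF = 0.505565, PV = 29.322767
  t = 9.0000: CF_t = 58.000000, DF = 0.464247, PV = 26.926325
  t = 10.0000: CF_t = 1058.000000, DF = 0.426306, PV = 451.031496
Price P = sum_t PV_t = 800.173917

Answer: Price = 800.1739


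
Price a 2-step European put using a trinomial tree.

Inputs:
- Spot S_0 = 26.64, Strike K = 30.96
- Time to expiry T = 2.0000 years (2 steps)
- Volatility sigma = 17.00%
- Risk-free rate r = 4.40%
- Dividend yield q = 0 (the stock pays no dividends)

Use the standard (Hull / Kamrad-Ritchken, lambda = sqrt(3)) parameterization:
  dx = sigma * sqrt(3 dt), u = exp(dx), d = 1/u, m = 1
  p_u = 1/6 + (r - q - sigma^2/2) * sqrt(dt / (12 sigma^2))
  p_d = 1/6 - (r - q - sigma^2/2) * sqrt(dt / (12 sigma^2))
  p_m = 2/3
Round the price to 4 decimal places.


Answer: Price = V(0,0) = 3.7400

Derivation:
dt = T/N = 1.000000; dx = sigma*sqrt(3*dt) = 0.294449
u = exp(dx) = 1.342386; d = 1/u = 0.744942
p_u = 0.216845, p_m = 0.666667, p_d = 0.116488
Discount per step: exp(-r*dt) = 0.956954
Stock lattice S(k, j) with j the centered position index:
  k=0: S(0,+0) = 26.6400
  k=1: S(1,-1) = 19.8453; S(1,+0) = 26.6400; S(1,+1) = 35.7612
  k=2: S(2,-2) = 14.7836; S(2,-1) = 19.8453; S(2,+0) = 26.6400; S(2,+1) = 35.7612; S(2,+2) = 48.0053
Terminal payoffs V(N, j) = max(K - S_T, 0):
  V(2,-2) = 16.176428; V(2,-1) = 11.114740; V(2,+0) = 4.320000; V(2,+1) = 0.000000; V(2,+2) = 0.000000
Backward induction: V(k, j) = exp(-r*dt) * [p_u * V(k+1, j+1) + p_m * V(k+1, j) + p_d * V(k+1, j-1)]
  V(1,-1) = exp(-r*dt) * [p_u*4.320000 + p_m*11.114740 + p_d*16.176428] = 9.790557
  V(1,+0) = exp(-r*dt) * [p_u*0.000000 + p_m*4.320000 + p_d*11.114740] = 3.995029
  V(1,+1) = exp(-r*dt) * [p_u*0.000000 + p_m*0.000000 + p_d*4.320000] = 0.481567
  V(0,+0) = exp(-r*dt) * [p_u*0.481567 + p_m*3.995029 + p_d*9.790557] = 3.740027


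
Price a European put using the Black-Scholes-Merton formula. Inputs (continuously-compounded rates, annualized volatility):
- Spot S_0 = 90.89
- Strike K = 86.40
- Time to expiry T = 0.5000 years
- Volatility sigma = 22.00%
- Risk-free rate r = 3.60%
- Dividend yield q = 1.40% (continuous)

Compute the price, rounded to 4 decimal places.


d1 = (ln(S/K) + (r - q + 0.5*sigma^2) * T) / (sigma * sqrt(T)) = 0.47416208
d2 = d1 - sigma * sqrt(T) = 0.31859858
exp(-rT) = 0.98216103; exp(-qT) = 0.99302444
P = K * exp(-rT) * N(-d2) - S_0 * exp(-qT) * N(-d1)
N(-d1) = 0.31769217; N(-d2) = 0.37501546
P = 86.4000 * 0.98216103 * 0.37501546 - 90.8900 * 0.99302444 * 0.31769217 = 3.1497

Answer: Price = 3.1497


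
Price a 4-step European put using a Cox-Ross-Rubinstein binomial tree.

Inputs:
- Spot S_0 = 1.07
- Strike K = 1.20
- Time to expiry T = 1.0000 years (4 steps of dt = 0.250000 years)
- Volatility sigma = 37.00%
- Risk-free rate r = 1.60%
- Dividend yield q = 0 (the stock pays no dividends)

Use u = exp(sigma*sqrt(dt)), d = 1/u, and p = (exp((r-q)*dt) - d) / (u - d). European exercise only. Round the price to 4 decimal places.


dt = T/N = 0.250000
u = exp(sigma*sqrt(dt)) = 1.203218; d = 1/u = 0.831104
p = (exp((r-q)*dt) - d) / (u - d) = 0.464652
Discount per step: exp(-r*dt) = 0.996008
Stock lattice S(k, i) with i counting down-moves:
  k=0: S(0,0) = 1.0700
  k=1: S(1,0) = 1.2874; S(1,1) = 0.8893
  k=2: S(2,0) = 1.5491; S(2,1) = 1.0700; S(2,2) = 0.7391
  k=3: S(3,0) = 1.8639; S(3,1) = 1.2874; S(3,2) = 0.8893; S(3,3) = 0.6143
  k=4: S(4,0) = 2.2427; S(4,1) = 1.5491; S(4,2) = 1.0700; S(4,3) = 0.7391; S(4,4) = 0.5105
Terminal payoffs V(N, i) = max(K - S_T, 0):
  V(4,0) = 0.000000; V(4,1) = 0.000000; V(4,2) = 0.130000; V(4,3) = 0.460914; V(4,4) = 0.689488
Backward induction: V(k, i) = exp(-r*dt) * [p * V(k+1, i) + (1-p) * V(k+1, i+1)].
  V(3,0) = exp(-r*dt) * [p*0.000000 + (1-p)*0.000000] = 0.000000
  V(3,1) = exp(-r*dt) * [p*0.000000 + (1-p)*0.130000] = 0.069317
  V(3,2) = exp(-r*dt) * [p*0.130000 + (1-p)*0.460914] = 0.305928
  V(3,3) = exp(-r*dt) * [p*0.460914 + (1-p)*0.689488] = 0.580952
  V(2,0) = exp(-r*dt) * [p*0.000000 + (1-p)*0.069317] = 0.036961
  V(2,1) = exp(-r*dt) * [p*0.069317 + (1-p)*0.305928] = 0.195204
  V(2,2) = exp(-r*dt) * [p*0.305928 + (1-p)*0.580952] = 0.451353
  V(1,0) = exp(-r*dt) * [p*0.036961 + (1-p)*0.195204] = 0.121190
  V(1,1) = exp(-r*dt) * [p*0.195204 + (1-p)*0.451353] = 0.331006
  V(0,0) = exp(-r*dt) * [p*0.121190 + (1-p)*0.331006] = 0.232582

Answer: Price = V(0,0) = 0.2326


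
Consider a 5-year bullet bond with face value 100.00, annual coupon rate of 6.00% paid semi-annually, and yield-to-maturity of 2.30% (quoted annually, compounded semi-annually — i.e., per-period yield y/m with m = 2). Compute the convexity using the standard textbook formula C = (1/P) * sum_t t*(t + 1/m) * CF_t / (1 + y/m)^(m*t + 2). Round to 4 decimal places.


Coupon per period c = face * coupon_rate / m = 3.000000
Periods per year m = 2; per-period yield y/m = 0.011500
Number of cashflows N = 10
Cashflows (t years, CF_t, discount factor 1/(1+y/m)^(m*t), PV):
  t = 0.5000: CF_t = 3.000000, DF = 0.988631, PV = 2.965892
  t = 1.0000: CF_t = 3.000000, DF = 0.977391, PV = 2.932172
  t = 1.5000: CF_t = 3.000000, DF = 0.966279, PV = 2.898836
  t = 2.0000: CF_t = 3.000000, DF = 0.955293, PV = 2.865878
  t = 2.5000: CF_t = 3.000000, DF = 0.944432, PV = 2.833295
  t = 3.0000: CF_t = 3.000000, DF = 0.933694, PV = 2.801083
  t = 3.5000: CF_t = 3.000000, DF = 0.923079, PV = 2.769236
  t = 4.0000: CF_t = 3.000000, DF = 0.912584, PV = 2.737752
  t = 4.5000: CF_t = 3.000000, DF = 0.902209, PV = 2.706626
  t = 5.0000: CF_t = 103.000000, DF = 0.891951, PV = 91.870981
Price P = sum_t PV_t = 117.381752
Convexity numerator sum_t t*(t + 1/m) * CF_t / (1+y/m)^(m*t + 2):
  t = 0.5000: term = 1.449418
  t = 1.0000: term = 4.298817
  t = 1.5000: term = 8.499885
  t = 2.0000: term = 14.005414
  t = 2.5000: term = 20.769274
  t = 3.0000: term = 28.746400
  t = 3.5000: term = 37.892766
  t = 4.0000: term = 48.165369
  t = 4.5000: term = 59.522205
  t = 5.0000: term = 2469.330799
Convexity = (1/P) * sum = 2692.680346 / 117.381752 = 22.939514

Answer: Convexity = 22.9395


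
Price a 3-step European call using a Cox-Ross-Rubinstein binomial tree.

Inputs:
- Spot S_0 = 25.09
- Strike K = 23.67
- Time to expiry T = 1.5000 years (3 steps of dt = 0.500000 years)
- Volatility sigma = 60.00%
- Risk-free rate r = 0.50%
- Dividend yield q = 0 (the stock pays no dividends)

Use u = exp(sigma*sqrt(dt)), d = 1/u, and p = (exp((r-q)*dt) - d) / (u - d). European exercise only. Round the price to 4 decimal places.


Answer: Price = V(0,0) = 8.3092

Derivation:
dt = T/N = 0.500000
u = exp(sigma*sqrt(dt)) = 1.528465; d = 1/u = 0.654251
p = (exp((r-q)*dt) - d) / (u - d) = 0.398360
Discount per step: exp(-r*dt) = 0.997503
Stock lattice S(k, i) with i counting down-moves:
  k=0: S(0,0) = 25.0900
  k=1: S(1,0) = 38.3492; S(1,1) = 16.4152
  k=2: S(2,0) = 58.6154; S(2,1) = 25.0900; S(2,2) = 10.7396
  k=3: S(3,0) = 89.5916; S(3,1) = 38.3492; S(3,2) = 16.4152; S(3,3) = 7.0264
Terminal payoffs V(N, i) = max(S_T - K, 0):
  V(3,0) = 65.921600; V(3,1) = 14.679191; V(3,2) = 0.000000; V(3,3) = 0.000000
Backward induction: V(k, i) = exp(-r*dt) * [p * V(k+1, i) + (1-p) * V(k+1, i+1)].
  V(2,0) = exp(-r*dt) * [p*65.921600 + (1-p)*14.679191] = 35.004503
  V(2,1) = exp(-r*dt) * [p*14.679191 + (1-p)*0.000000] = 5.833004
  V(2,2) = exp(-r*dt) * [p*0.000000 + (1-p)*0.000000] = 0.000000
  V(1,0) = exp(-r*dt) * [p*35.004503 + (1-p)*5.833004] = 17.410186
  V(1,1) = exp(-r*dt) * [p*5.833004 + (1-p)*0.000000] = 2.317834
  V(0,0) = exp(-r*dt) * [p*17.410186 + (1-p)*2.317834] = 8.309227


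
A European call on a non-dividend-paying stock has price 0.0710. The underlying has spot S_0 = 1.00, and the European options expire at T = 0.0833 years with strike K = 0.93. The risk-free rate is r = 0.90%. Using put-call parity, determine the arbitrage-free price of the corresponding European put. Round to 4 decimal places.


Answer: Put price = 0.0003

Derivation:
Put-call parity: C - P = S_0 * exp(-qT) - K * exp(-rT).
S_0 * exp(-qT) = 1.0000 * 1.00000000 = 1.00000000
K * exp(-rT) = 0.9300 * 0.99925058 = 0.92930304
P = C - S*exp(-qT) + K*exp(-rT)
P = 0.0710 - 1.00000000 + 0.92930304 = 0.0003


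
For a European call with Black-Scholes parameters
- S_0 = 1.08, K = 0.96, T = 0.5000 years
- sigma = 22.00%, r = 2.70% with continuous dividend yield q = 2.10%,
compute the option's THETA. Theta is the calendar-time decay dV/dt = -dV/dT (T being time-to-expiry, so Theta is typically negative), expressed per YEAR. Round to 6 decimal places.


d1 = 0.8542045056; d2 = 0.6986410138
phi(d1) = 0.2769907403; exp(-qT) = 0.9895549326; exp(-rT) = 0.9865907163
Theta = -S*exp(-qT)*phi(d1)*sigma/(2*sqrt(T)) - r*K*exp(-rT)*N(d2) + q*S*exp(-qT)*N(d1)
N(d1) = 0.8035041564; N(d2) = 0.7576117972; sqrt(T) = 0.7071067812
Term 1 = -1.0800 * 0.9895549326 * 0.2769907403 * 0.2200 / (2 * 0.7071067812) = -0.0460507383
Term 2 = -0.0270 * 0.9600 * 0.9865907163 * 0.7576117972 = -0.0193739757
Term 3 = 0.0210 * 1.0800 * 0.9895549326 * 0.8035041564 = 0.0180331289
Theta = -0.0460507383 + (-0.0193739757) + (0.0180331289) = -0.047392

Answer: Theta = -0.047392


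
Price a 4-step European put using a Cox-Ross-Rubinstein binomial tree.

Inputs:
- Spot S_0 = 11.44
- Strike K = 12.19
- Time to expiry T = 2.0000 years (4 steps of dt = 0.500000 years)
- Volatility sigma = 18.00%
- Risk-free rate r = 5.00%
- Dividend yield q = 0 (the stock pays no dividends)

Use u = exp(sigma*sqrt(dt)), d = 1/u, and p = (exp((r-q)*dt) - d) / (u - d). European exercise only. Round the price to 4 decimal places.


dt = T/N = 0.500000
u = exp(sigma*sqrt(dt)) = 1.135734; d = 1/u = 0.880488
p = (exp((r-q)*dt) - d) / (u - d) = 0.567402
Discount per step: exp(-r*dt) = 0.975310
Stock lattice S(k, i) with i counting down-moves:
  k=0: S(0,0) = 11.4400
  k=1: S(1,0) = 12.9928; S(1,1) = 10.0728
  k=2: S(2,0) = 14.7564; S(2,1) = 11.4400; S(2,2) = 8.8690
  k=3: S(3,0) = 16.7593; S(3,1) = 12.9928; S(3,2) = 10.0728; S(3,3) = 7.8090
  k=4: S(4,0) = 19.0341; S(4,1) = 14.7564; S(4,2) = 11.4400; S(4,3) = 8.8690; S(4,4) = 6.8757
Terminal payoffs V(N, i) = max(K - S_T, 0):
  V(4,0) = 0.000000; V(4,1) = 0.000000; V(4,2) = 0.750000; V(4,3) = 3.321040; V(4,4) = 5.314261
Backward induction: V(k, i) = exp(-r*dt) * [p * V(k+1, i) + (1-p) * V(k+1, i+1)].
  V(3,0) = exp(-r*dt) * [p*0.000000 + (1-p)*0.000000] = 0.000000
  V(3,1) = exp(-r*dt) * [p*0.000000 + (1-p)*0.750000] = 0.316438
  V(3,2) = exp(-r*dt) * [p*0.750000 + (1-p)*3.321040] = 1.816248
  V(3,3) = exp(-r*dt) * [p*3.321040 + (1-p)*5.314261] = 4.080017
  V(2,0) = exp(-r*dt) * [p*0.000000 + (1-p)*0.316438] = 0.133510
  V(2,1) = exp(-r*dt) * [p*0.316438 + (1-p)*1.816248] = 0.941420
  V(2,2) = exp(-r*dt) * [p*1.816248 + (1-p)*4.080017] = 2.726527
  V(1,0) = exp(-r*dt) * [p*0.133510 + (1-p)*0.941420] = 0.471085
  V(1,1) = exp(-r*dt) * [p*0.941420 + (1-p)*2.726527] = 1.671343
  V(0,0) = exp(-r*dt) * [p*0.471085 + (1-p)*1.671343] = 0.965863

Answer: Price = V(0,0) = 0.9659


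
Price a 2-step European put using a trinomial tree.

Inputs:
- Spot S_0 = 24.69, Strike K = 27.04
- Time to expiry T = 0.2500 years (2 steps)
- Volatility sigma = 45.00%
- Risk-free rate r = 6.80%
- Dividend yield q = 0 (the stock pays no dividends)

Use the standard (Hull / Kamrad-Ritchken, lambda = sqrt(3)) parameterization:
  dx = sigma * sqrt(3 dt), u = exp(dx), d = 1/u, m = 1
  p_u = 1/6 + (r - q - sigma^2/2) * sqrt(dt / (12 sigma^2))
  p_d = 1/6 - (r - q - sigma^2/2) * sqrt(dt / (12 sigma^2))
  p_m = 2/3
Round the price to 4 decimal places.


Answer: Price = V(0,0) = 3.4319

Derivation:
dt = T/N = 0.125000; dx = sigma*sqrt(3*dt) = 0.275568
u = exp(dx) = 1.317278; d = 1/u = 0.759141
p_u = 0.159125, p_m = 0.666667, p_d = 0.174208
Discount per step: exp(-r*dt) = 0.991536
Stock lattice S(k, j) with j the centered position index:
  k=0: S(0,+0) = 24.6900
  k=1: S(1,-1) = 18.7432; S(1,+0) = 24.6900; S(1,+1) = 32.5236
  k=2: S(2,-2) = 14.2287; S(2,-1) = 18.7432; S(2,+0) = 24.6900; S(2,+1) = 32.5236; S(2,+2) = 42.8426
Terminal payoffs V(N, j) = max(K - S_T, 0):
  V(2,-2) = 12.811271; V(2,-1) = 8.296806; V(2,+0) = 2.350000; V(2,+1) = 0.000000; V(2,+2) = 0.000000
Backward induction: V(k, j) = exp(-r*dt) * [p_u * V(k+1, j+1) + p_m * V(k+1, j) + p_d * V(k+1, j-1)]
  V(1,-1) = exp(-r*dt) * [p_u*2.350000 + p_m*8.296806 + p_d*12.811271] = 8.068102
  V(1,+0) = exp(-r*dt) * [p_u*0.000000 + p_m*2.350000 + p_d*8.296806] = 2.986542
  V(1,+1) = exp(-r*dt) * [p_u*0.000000 + p_m*0.000000 + p_d*2.350000] = 0.405924
  V(0,+0) = exp(-r*dt) * [p_u*0.405924 + p_m*2.986542 + p_d*8.068102] = 3.431853


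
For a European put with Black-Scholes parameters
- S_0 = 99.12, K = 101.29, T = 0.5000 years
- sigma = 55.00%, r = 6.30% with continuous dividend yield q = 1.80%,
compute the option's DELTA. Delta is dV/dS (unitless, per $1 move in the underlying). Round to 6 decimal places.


d1 = 0.1966233766; d2 = -0.1922853530
phi(d1) = 0.3913046332; exp(-qT) = 0.9910403788; exp(-rT) = 0.9689909565
N(-d1) = 0.4220611379
Delta = -exp(-qT) * N(-d1) = -0.9910403788 * 0.4220611379 = -0.418280

Answer: Delta = -0.418280


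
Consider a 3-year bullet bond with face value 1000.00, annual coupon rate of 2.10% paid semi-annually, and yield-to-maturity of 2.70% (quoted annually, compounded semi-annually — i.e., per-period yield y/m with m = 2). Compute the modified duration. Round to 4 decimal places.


Coupon per period c = face * coupon_rate / m = 10.500000
Periods per year m = 2; per-period yield y/m = 0.013500
Number of cashflows N = 6
Cashflows (t years, CF_t, discount factor 1/(1+y/m)^(m*t), PV):
  t = 0.5000: CF_t = 10.500000, DF = 0.986680, PV = 10.360138
  t = 1.0000: CF_t = 10.500000, DF = 0.973537, PV = 10.222139
  t = 1.5000: CF_t = 10.500000, DF = 0.960569, PV = 10.085979
  t = 2.0000: CF_t = 10.500000, DF = 0.947774, PV = 9.951632
  t = 2.5000: CF_t = 10.500000, DF = 0.935150, PV = 9.819074
  t = 3.0000: CF_t = 1010.500000, DF = 0.922694, PV = 932.381826
Price P = sum_t PV_t = 982.820788
First compute Macaulay numerator sum_t t * PV_t:
  t * PV_t at t = 0.5000: 5.180069
  t * PV_t at t = 1.0000: 10.222139
  t * PV_t at t = 1.5000: 15.128968
  t * PV_t at t = 2.0000: 19.903263
  t * PV_t at t = 2.5000: 24.547685
  t * PV_t at t = 3.0000: 2797.145478
Macaulay duration D = 2872.127602 / 982.820788 = 2.922331
Modified duration = D / (1 + y/m) = 2.922331 / (1 + 0.013500) = 2.883405

Answer: Modified duration = 2.8834


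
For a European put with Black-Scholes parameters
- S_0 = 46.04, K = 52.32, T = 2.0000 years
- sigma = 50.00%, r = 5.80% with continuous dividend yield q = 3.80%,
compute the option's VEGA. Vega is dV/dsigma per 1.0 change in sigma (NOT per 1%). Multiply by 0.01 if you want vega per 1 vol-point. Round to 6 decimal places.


d1 = 0.2292890989; d2 = -0.4778176823
phi(d1) = 0.3885920196; exp(-qT) = 0.9268162066; exp(-rT) = 0.8904752233
Vega = S * exp(-qT) * phi(d1) * sqrt(T) = 46.0400 * 0.9268162066 * 0.3885920196 * 1.4142135624 = 23.449728

Answer: Vega = 23.449728


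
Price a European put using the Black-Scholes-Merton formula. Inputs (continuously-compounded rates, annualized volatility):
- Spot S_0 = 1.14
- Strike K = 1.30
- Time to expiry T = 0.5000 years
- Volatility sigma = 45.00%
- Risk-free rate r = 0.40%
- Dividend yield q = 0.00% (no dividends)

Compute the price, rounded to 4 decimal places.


d1 = (ln(S/K) + (r - q + 0.5*sigma^2) * T) / (sigma * sqrt(T)) = -0.24736481
d2 = d1 - sigma * sqrt(T) = -0.56556287
exp(-rT) = 0.99800200; exp(-qT) = 1.00000000
P = K * exp(-rT) * N(-d2) - S_0 * exp(-qT) * N(-d1)
N(-d1) = 0.59768705; N(-d2) = 0.71415451
P = 1.3000 * 0.99800200 * 0.71415451 - 1.1400 * 1.00000000 * 0.59768705 = 0.2452

Answer: Price = 0.2452


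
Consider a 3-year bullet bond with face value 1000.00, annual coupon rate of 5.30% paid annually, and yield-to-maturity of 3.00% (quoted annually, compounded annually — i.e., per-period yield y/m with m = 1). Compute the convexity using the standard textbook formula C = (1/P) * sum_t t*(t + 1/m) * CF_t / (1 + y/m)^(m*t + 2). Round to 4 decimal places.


Answer: Convexity = 10.5905

Derivation:
Coupon per period c = face * coupon_rate / m = 53.000000
Periods per year m = 1; per-period yield y/m = 0.030000
Number of cashflows N = 3
Cashflows (t years, CF_t, discount factor 1/(1+y/m)^(m*t), PV):
  t = 1.0000: CF_t = 53.000000, DF = 0.970874, PV = 51.456311
  t = 2.0000: CF_t = 53.000000, DF = 0.942596, PV = 49.957583
  t = 3.0000: CF_t = 1053.000000, DF = 0.915142, PV = 963.644167
Price P = sum_t PV_t = 1065.058061
Convexity numerator sum_t t*(t + 1/m) * CF_t / (1+y/m)^(m*t + 2):
  t = 1.0000: term = 97.005016
  t = 2.0000: term = 282.538881
  t = 3.0000: term = 10899.924599
Convexity = (1/P) * sum = 11279.468497 / 1065.058061 = 10.590473


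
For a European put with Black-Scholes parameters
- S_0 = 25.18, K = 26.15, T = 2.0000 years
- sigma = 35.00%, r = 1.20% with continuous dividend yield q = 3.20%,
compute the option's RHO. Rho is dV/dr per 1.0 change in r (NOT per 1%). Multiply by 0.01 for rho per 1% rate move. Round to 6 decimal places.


Answer: Rho = -33.553311

Derivation:
d1 = 0.0903093307; d2 = -0.4046654161
phi(d1) = 0.3973187512; exp(-qT) = 0.9380049995; exp(-rT) = 0.9762857098
N(-d2) = 0.6571382667
Rho = -K*T*exp(-rT)*N(-d2) = -26.1500 * 2.0000 * 0.9762857098 * 0.6571382667 = -33.553311


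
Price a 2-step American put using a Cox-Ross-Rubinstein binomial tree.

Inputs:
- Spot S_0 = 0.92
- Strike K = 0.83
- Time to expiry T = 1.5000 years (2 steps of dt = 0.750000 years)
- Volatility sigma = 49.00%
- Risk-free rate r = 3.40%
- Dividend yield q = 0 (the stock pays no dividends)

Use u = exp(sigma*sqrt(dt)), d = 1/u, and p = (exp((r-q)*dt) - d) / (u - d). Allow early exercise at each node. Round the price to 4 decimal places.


Answer: Price = V(0,0) = 0.1371

Derivation:
dt = T/N = 0.750000
u = exp(sigma*sqrt(dt)) = 1.528600; d = 1/u = 0.654193
p = (exp((r-q)*dt) - d) / (u - d) = 0.425013
Discount per step: exp(-r*dt) = 0.974822
Stock lattice S(k, i) with i counting down-moves:
  k=0: S(0,0) = 0.9200
  k=1: S(1,0) = 1.4063; S(1,1) = 0.6019
  k=2: S(2,0) = 2.1497; S(2,1) = 0.9200; S(2,2) = 0.3937
Terminal payoffs V(N, i) = max(K - S_T, 0):
  V(2,0) = 0.000000; V(2,1) = 0.000000; V(2,2) = 0.436269
Backward induction: V(k, i) = exp(-r*dt) * [p * V(k+1, i) + (1-p) * V(k+1, i+1)]; then take max(V_cont, immediate exercise) for American.
  V(1,0) = exp(-r*dt) * [p*0.000000 + (1-p)*0.000000] = 0.000000; exercise = 0.000000; V(1,0) = max -> 0.000000
  V(1,1) = exp(-r*dt) * [p*0.000000 + (1-p)*0.436269] = 0.244533; exercise = 0.228142; V(1,1) = max -> 0.244533
  V(0,0) = exp(-r*dt) * [p*0.000000 + (1-p)*0.244533] = 0.137063; exercise = 0.000000; V(0,0) = max -> 0.137063


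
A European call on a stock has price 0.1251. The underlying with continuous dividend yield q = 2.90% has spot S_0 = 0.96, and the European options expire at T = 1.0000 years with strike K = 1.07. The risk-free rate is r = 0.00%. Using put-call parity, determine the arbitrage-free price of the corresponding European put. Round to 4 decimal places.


Put-call parity: C - P = S_0 * exp(-qT) - K * exp(-rT).
S_0 * exp(-qT) = 0.9600 * 0.97141646 = 0.93255981
K * exp(-rT) = 1.0700 * 1.00000000 = 1.07000000
P = C - S*exp(-qT) + K*exp(-rT)
P = 0.1251 - 0.93255981 + 1.07000000 = 0.2625

Answer: Put price = 0.2625


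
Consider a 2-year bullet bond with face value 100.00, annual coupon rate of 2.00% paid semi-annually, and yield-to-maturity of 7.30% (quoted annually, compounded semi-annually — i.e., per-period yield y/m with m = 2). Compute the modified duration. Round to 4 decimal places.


Answer: Modified duration = 1.8994

Derivation:
Coupon per period c = face * coupon_rate / m = 1.000000
Periods per year m = 2; per-period yield y/m = 0.036500
Number of cashflows N = 4
Cashflows (t years, CF_t, discount factor 1/(1+y/m)^(m*t), PV):
  t = 0.5000: CF_t = 1.000000, DF = 0.964785, PV = 0.964785
  t = 1.0000: CF_t = 1.000000, DF = 0.930811, PV = 0.930811
  t = 1.5000: CF_t = 1.000000, DF = 0.898033, PV = 0.898033
  t = 2.0000: CF_t = 101.000000, DF = 0.866409, PV = 87.507273
Price P = sum_t PV_t = 90.300901
First compute Macaulay numerator sum_t t * PV_t:
  t * PV_t at t = 0.5000: 0.482393
  t * PV_t at t = 1.0000: 0.930811
  t * PV_t at t = 1.5000: 1.347049
  t * PV_t at t = 2.0000: 175.014545
Macaulay duration D = 177.774797 / 90.300901 = 1.968694
Modified duration = D / (1 + y/m) = 1.968694 / (1 + 0.036500) = 1.899367


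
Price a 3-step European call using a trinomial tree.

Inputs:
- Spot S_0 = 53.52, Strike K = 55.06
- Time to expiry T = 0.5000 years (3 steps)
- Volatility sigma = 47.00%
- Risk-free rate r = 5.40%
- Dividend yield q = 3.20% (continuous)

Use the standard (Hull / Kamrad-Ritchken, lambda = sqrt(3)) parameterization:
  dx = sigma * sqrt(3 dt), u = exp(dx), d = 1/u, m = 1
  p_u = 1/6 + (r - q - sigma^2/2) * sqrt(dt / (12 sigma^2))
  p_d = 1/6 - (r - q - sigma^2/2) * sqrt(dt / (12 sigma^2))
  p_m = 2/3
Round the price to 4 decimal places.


dt = T/N = 0.166667; dx = sigma*sqrt(3*dt) = 0.332340
u = exp(dx) = 1.394227; d = 1/u = 0.717243
p_u = 0.144488, p_m = 0.666667, p_d = 0.188845
Discount per step: exp(-r*dt) = 0.991040
Stock lattice S(k, j) with j the centered position index:
  k=0: S(0,+0) = 53.5200
  k=1: S(1,-1) = 38.3869; S(1,+0) = 53.5200; S(1,+1) = 74.6190
  k=2: S(2,-2) = 27.5327; S(2,-1) = 38.3869; S(2,+0) = 53.5200; S(2,+1) = 74.6190; S(2,+2) = 104.0359
  k=3: S(3,-3) = 19.7477; S(3,-2) = 27.5327; S(3,-1) = 38.3869; S(3,+0) = 53.5200; S(3,+1) = 74.6190; S(3,+2) = 104.0359; S(3,+3) = 145.0496
Terminal payoffs V(N, j) = max(S_T - K, 0):
  V(3,-3) = 0.000000; V(3,-2) = 0.000000; V(3,-1) = 0.000000; V(3,+0) = 0.000000; V(3,+1) = 19.559033; V(3,+2) = 48.975875; V(3,+3) = 89.989633
Backward induction: V(k, j) = exp(-r*dt) * [p_u * V(k+1, j+1) + p_m * V(k+1, j) + p_d * V(k+1, j-1)]
  V(2,-2) = exp(-r*dt) * [p_u*0.000000 + p_m*0.000000 + p_d*0.000000] = 0.000000
  V(2,-1) = exp(-r*dt) * [p_u*0.000000 + p_m*0.000000 + p_d*0.000000] = 0.000000
  V(2,+0) = exp(-r*dt) * [p_u*19.559033 + p_m*0.000000 + p_d*0.000000] = 2.800727
  V(2,+1) = exp(-r*dt) * [p_u*48.975875 + p_m*19.559033 + p_d*0.000000] = 19.935556
  V(2,+2) = exp(-r*dt) * [p_u*89.989633 + p_m*48.975875 + p_d*19.559033] = 48.904516
  V(1,-1) = exp(-r*dt) * [p_u*2.800727 + p_m*0.000000 + p_d*0.000000] = 0.401046
  V(1,+0) = exp(-r*dt) * [p_u*19.935556 + p_m*2.800727 + p_d*0.000000] = 4.705065
  V(1,+1) = exp(-r*dt) * [p_u*48.904516 + p_m*19.935556 + p_d*2.800727] = 20.698269
  V(0,+0) = exp(-r*dt) * [p_u*20.698269 + p_m*4.705065 + p_d*0.401046] = 6.147521

Answer: Price = V(0,0) = 6.1475
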